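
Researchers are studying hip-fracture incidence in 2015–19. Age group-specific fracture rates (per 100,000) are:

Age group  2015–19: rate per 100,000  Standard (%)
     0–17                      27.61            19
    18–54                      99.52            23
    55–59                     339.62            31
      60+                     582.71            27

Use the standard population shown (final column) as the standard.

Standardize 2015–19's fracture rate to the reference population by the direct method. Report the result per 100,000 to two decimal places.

Standard weights: 0.19, 0.23, 0.31, 0.27.
Standardized rate: 0.1900×27.61 + 0.2300×99.52 + 0.3100×339.62 + 0.2700×582.71 = 290.7494 per 100,000.

290.75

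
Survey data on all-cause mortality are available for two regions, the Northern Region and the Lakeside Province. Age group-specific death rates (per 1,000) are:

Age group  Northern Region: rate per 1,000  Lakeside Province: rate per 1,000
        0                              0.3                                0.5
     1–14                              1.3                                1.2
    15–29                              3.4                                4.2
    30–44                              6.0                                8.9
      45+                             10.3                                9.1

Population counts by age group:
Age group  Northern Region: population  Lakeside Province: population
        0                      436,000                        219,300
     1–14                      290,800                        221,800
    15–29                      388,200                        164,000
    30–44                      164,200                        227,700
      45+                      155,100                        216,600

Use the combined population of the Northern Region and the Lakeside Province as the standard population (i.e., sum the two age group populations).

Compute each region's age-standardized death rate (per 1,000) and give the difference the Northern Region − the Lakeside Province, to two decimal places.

Combined standard total = 2,483,700; weights = 0.2638, 0.2064, 0.2223, 0.1578, 0.1497.
The Northern Region: 0.2638×0.3 + 0.2064×1.3 + 0.2223×3.4 + 0.1578×6.0 + 0.1497×10.3 = 3.5916 per 1,000.
The Lakeside Province: 0.2638×0.5 + 0.2064×1.2 + 0.2223×4.2 + 0.1578×8.9 + 0.1497×9.1 = 4.0796 per 1,000.
Difference = 3.5916 − 4.0796 = -0.4880.

-0.49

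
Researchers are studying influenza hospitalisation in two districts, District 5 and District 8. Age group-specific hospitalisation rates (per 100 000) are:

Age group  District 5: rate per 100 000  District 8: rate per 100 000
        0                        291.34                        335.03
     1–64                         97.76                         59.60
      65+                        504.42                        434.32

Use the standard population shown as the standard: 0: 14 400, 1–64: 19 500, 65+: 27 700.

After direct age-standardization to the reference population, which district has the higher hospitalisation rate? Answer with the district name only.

Standard total = 61 600; weights = 0.2338, 0.3166, 0.4497.
District 5: 0.2338×291.34 + 0.3166×97.76 + 0.4497×504.42 = 325.8774 per 100 000.
District 8: 0.2338×335.03 + 0.3166×59.60 + 0.4497×434.32 = 292.4886 per 100 000.

District 5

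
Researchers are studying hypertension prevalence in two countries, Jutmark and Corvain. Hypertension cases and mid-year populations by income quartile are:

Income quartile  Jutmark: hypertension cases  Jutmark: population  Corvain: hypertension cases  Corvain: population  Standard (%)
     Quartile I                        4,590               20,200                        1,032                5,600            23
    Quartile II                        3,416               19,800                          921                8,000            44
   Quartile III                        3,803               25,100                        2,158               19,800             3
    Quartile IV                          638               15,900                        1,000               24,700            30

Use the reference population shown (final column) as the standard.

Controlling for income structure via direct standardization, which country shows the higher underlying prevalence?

Jutmark

Income-specific rates per 1,000 for Jutmark: 227.228, 172.525, 151.514, 40.126.
For Corvain: 184.286, 115.125, 108.990, 40.486.
Standard weights: 0.23, 0.44, 0.03, 0.30.
Jutmark: 0.2300×227.228 + 0.4400×172.525 + 0.0300×151.514 + 0.3000×40.126 = 144.7566 per 1,000.
Corvain: 0.2300×184.286 + 0.4400×115.125 + 0.0300×108.990 + 0.3000×40.486 = 108.4562 per 1,000.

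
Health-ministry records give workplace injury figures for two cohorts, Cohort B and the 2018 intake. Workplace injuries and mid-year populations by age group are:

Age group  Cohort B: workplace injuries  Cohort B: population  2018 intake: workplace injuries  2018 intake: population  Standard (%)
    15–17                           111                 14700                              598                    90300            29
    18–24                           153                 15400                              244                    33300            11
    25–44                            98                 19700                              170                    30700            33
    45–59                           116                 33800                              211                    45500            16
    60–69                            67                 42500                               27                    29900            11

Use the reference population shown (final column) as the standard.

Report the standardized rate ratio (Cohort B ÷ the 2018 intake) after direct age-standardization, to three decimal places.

1.047

Age-specific rates per 10000 for Cohort B: 75.51, 99.35, 49.75, 34.32, 15.76.
For the 2018 intake: 66.22, 73.27, 55.37, 46.37, 9.03.
Standard weights: 0.29, 0.11, 0.33, 0.16, 0.11.
Cohort B: 0.2900×75.51 + 0.1100×99.35 + 0.3300×49.75 + 0.1600×34.32 + 0.1100×15.76 = 56.4680 per 10000.
The 2018 intake: 0.2900×66.22 + 0.1100×73.27 + 0.3300×55.37 + 0.1600×46.37 + 0.1100×9.03 = 53.9516 per 10000.
Ratio = 56.4680 ÷ 53.9516 = 1.04664.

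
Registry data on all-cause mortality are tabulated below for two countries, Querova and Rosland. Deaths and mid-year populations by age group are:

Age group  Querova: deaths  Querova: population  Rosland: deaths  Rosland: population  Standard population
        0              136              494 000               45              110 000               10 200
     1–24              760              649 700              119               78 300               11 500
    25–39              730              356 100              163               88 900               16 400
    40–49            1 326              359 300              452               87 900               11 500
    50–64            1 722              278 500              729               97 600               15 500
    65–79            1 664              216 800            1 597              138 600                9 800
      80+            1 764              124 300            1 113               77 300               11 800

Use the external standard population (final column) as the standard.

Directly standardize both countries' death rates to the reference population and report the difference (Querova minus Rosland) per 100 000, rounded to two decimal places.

-90.67

Age-specific rates per 100 000 for Querova: 27.53, 116.98, 205.00, 369.05, 618.31, 767.53, 1419.15.
For Rosland: 40.91, 151.98, 183.35, 514.22, 746.93, 1152.24, 1439.84.
Standard total = 86 700; weights = 0.1176, 0.1326, 0.1892, 0.1326, 0.1788, 0.1130, 0.1361.
Querova: 0.1176×27.53 + 0.1326×116.98 + 0.1892×205.00 + 0.1326×369.05 + 0.1788×618.31 + 0.1130×767.53 + 0.1361×1419.15 = 496.9280 per 100 000.
Rosland: 0.1176×40.91 + 0.1326×151.98 + 0.1892×183.35 + 0.1326×514.22 + 0.1788×746.93 + 0.1130×1152.24 + 0.1361×1439.84 = 587.6009 per 100 000.
Difference = 496.9280 − 587.6009 = -90.6728.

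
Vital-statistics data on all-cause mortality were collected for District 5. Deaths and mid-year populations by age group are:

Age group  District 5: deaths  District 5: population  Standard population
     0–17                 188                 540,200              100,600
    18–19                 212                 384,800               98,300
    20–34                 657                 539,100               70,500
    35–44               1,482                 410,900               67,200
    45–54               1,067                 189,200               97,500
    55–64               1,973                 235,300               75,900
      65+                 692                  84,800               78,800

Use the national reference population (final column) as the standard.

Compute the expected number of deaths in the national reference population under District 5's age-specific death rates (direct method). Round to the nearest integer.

Age-specific rates per 1,000 for District 5: 0.348, 0.551, 1.219, 3.607, 5.640, 8.385, 8.160.
Expected deaths = Σ (standard pop × age-specific rate ÷ 1,000)
= 100,600×0.348/1,000 + 98,300×0.551/1,000 + 70,500×1.219/1,000 + 67,200×3.607/1,000 + 97,500×5.640/1,000 + 75,900×8.385/1,000 + 78,800×8.160/1,000
= 35.01 + 54.16 + 85.92 + 242.37 + 549.85 + 636.42 + 643.04 = 2246.77.

2247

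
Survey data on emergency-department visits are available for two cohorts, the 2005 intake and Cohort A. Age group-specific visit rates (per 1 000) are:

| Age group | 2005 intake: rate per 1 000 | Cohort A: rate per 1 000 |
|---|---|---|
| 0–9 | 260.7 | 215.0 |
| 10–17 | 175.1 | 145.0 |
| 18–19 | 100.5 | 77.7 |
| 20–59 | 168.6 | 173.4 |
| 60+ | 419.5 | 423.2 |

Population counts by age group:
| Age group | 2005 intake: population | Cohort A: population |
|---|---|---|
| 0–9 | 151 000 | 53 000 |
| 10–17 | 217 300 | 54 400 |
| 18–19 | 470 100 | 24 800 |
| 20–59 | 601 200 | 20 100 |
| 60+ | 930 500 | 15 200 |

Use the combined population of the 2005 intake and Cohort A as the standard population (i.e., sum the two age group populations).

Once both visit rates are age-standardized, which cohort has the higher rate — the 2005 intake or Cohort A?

Combined standard total = 2 537 600; weights = 0.0804, 0.1071, 0.1950, 0.2448, 0.3727.
The 2005 intake: 0.0804×260.7 + 0.1071×175.1 + 0.1950×100.5 + 0.2448×168.6 + 0.3727×419.5 = 256.9228 per 1 000.
Cohort A: 0.0804×215.0 + 0.1071×145.0 + 0.1950×77.7 + 0.2448×173.4 + 0.3727×423.2 = 248.1336 per 1 000.

2005 intake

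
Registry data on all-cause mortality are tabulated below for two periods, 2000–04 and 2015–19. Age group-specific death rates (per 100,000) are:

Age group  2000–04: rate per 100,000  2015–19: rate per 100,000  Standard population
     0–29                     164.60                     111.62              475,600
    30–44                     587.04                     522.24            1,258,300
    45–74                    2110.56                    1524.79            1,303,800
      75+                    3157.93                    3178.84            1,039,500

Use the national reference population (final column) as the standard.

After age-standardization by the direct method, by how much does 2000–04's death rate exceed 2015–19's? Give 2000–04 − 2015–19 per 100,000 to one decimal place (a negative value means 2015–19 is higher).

208.2

Standard total = 4,077,200; weights = 0.1166, 0.3086, 0.3198, 0.2550.
2000–04: 0.1166×164.60 + 0.3086×587.04 + 0.3198×2110.56 + 0.2550×3157.93 = 1680.4112 per 100,000.
2015–19: 0.1166×111.62 + 0.3086×522.24 + 0.3198×1524.79 + 0.2550×3178.84 = 1472.2472 per 100,000.
Difference = 1680.4112 − 1472.2472 = 208.1640.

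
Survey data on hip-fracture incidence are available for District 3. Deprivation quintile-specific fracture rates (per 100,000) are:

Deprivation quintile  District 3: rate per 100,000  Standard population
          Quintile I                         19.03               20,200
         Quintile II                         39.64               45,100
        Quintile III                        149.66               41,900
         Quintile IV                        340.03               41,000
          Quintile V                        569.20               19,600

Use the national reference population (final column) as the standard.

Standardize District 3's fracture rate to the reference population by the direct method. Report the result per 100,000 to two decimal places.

Standard total = 167,800; weights = 0.1204, 0.2688, 0.2497, 0.2443, 0.1168.
Standardized rate: 0.1204×19.03 + 0.2688×39.64 + 0.2497×149.66 + 0.2443×340.03 + 0.1168×569.20 = 199.8836 per 100,000.

199.88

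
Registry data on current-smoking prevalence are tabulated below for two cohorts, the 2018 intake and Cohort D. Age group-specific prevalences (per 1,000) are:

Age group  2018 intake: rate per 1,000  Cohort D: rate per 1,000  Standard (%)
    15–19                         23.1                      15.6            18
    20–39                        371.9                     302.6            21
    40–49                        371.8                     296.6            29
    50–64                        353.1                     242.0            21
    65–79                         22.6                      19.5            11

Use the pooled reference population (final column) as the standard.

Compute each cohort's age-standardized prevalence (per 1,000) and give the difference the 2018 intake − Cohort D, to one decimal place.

Standard weights: 0.18, 0.21, 0.29, 0.21, 0.11.
The 2018 intake: 0.1800×23.1 + 0.2100×371.9 + 0.2900×371.8 + 0.2100×353.1 + 0.1100×22.6 = 266.7160 per 1,000.
Cohort D: 0.1800×15.6 + 0.2100×302.6 + 0.2900×296.6 + 0.2100×242.0 + 0.1100×19.5 = 205.3330 per 1,000.
Difference = 266.7160 − 205.3330 = 61.3830.

61.4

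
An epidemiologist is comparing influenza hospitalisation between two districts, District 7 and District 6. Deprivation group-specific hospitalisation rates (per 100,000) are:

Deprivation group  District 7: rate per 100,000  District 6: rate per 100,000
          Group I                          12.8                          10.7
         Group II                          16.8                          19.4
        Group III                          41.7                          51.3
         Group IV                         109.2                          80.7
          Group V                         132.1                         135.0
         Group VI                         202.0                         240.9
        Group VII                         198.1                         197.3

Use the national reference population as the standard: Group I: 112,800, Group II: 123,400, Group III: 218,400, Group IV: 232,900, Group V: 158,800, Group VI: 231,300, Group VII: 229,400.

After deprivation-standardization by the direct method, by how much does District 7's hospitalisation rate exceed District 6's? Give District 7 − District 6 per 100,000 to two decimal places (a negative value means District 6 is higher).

-3.69

Standard total = 1,307,000; weights = 0.0863, 0.0944, 0.1671, 0.1782, 0.1215, 0.1770, 0.1755.
District 7: 0.0863×12.8 + 0.0944×16.8 + 0.1671×41.7 + 0.1782×109.2 + 0.1215×132.1 + 0.1770×202.0 + 0.1755×198.1 = 115.6856 per 100,000.
District 6: 0.0863×10.7 + 0.0944×19.4 + 0.1671×51.3 + 0.1782×80.7 + 0.1215×135.0 + 0.1770×240.9 + 0.1755×197.3 = 119.3716 per 100,000.
Difference = 115.6856 − 119.3716 = -3.6859.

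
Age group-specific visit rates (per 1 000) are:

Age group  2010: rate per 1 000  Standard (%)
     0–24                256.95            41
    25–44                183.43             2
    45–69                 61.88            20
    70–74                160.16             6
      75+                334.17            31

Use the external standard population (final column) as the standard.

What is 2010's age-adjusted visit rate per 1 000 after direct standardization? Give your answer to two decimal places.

Standard weights: 0.41, 0.02, 0.20, 0.06, 0.31.
Standardized rate: 0.4100×256.95 + 0.0200×183.43 + 0.2000×61.88 + 0.0600×160.16 + 0.3100×334.17 = 234.5964 per 1 000.

234.60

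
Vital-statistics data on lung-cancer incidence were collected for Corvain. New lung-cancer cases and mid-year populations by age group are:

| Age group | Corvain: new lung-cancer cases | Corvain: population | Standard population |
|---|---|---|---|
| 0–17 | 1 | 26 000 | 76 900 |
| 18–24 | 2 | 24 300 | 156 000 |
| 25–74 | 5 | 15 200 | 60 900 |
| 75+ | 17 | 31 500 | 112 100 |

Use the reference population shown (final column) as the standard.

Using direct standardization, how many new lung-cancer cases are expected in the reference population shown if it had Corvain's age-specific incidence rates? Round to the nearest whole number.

Age-specific rates per 100 000 for Corvain: 3.85, 8.23, 32.89, 53.97.
Expected new lung-cancer cases = Σ (standard pop × age-specific rate ÷ 100 000)
= 76 900×3.85/100 000 + 156 000×8.23/100 000 + 60 900×32.89/100 000 + 112 100×53.97/100 000
= 2.96 + 12.84 + 20.03 + 60.50 = 96.33.

96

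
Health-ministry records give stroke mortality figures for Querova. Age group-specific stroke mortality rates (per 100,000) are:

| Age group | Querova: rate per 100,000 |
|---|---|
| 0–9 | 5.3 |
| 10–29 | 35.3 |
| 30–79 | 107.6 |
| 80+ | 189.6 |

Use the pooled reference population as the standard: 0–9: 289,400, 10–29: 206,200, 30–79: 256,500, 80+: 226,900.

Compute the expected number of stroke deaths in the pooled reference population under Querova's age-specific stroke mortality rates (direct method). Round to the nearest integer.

Expected stroke deaths = Σ (standard pop × age-specific rate ÷ 100,000)
= 289,400×5.3/100,000 + 206,200×35.3/100,000 + 256,500×107.6/100,000 + 226,900×189.6/100,000
= 15.34 + 72.79 + 275.99 + 430.20 = 794.32.

794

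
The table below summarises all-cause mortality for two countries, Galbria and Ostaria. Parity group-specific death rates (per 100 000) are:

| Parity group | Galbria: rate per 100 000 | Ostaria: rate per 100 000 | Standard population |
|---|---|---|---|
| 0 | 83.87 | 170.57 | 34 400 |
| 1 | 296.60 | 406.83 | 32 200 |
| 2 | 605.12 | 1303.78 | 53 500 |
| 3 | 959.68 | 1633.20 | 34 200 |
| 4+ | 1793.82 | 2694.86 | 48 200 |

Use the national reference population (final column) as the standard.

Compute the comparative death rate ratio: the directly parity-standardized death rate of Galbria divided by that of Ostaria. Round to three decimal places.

0.598

Standard total = 202 500; weights = 0.1699, 0.1590, 0.2642, 0.1689, 0.2380.
Galbria: 0.1699×83.87 + 0.1590×296.60 + 0.2642×605.12 + 0.1689×959.68 + 0.2380×1793.82 = 810.3346 per 100 000.
Ostaria: 0.1699×170.57 + 0.1590×406.83 + 0.2642×1303.78 + 0.1689×1633.20 + 0.2380×2694.86 = 1355.3948 per 100 000.
Ratio = 810.3346 ÷ 1355.3948 = 0.59786.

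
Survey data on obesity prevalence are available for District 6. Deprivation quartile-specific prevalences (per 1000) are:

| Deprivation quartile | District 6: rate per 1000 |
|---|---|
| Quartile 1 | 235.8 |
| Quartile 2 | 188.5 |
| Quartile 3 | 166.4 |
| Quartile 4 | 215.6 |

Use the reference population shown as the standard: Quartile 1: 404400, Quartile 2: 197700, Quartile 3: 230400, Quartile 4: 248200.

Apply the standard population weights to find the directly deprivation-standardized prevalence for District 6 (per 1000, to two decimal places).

Standard total = 1080700; weights = 0.3742, 0.1829, 0.2132, 0.2297.
Standardized rate: 0.3742×235.8 + 0.1829×188.5 + 0.2132×166.4 + 0.2297×215.6 = 207.7121 per 1000.

207.71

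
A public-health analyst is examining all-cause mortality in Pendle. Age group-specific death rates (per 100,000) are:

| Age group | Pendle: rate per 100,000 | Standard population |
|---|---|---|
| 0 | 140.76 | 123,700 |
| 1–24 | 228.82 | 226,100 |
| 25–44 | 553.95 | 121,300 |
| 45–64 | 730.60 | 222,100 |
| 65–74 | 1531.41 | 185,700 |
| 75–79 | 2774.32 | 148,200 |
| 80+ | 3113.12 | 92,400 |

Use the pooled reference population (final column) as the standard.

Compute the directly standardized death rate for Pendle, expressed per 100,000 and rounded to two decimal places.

Standard total = 1,119,500; weights = 0.1105, 0.2020, 0.1084, 0.1984, 0.1659, 0.1324, 0.0825.
Standardized rate: 0.1105×140.76 + 0.2020×228.82 + 0.1084×553.95 + 0.1984×730.60 + 0.1659×1531.41 + 0.1324×2774.32 + 0.0825×3113.12 = 1144.9736 per 100,000.

1144.97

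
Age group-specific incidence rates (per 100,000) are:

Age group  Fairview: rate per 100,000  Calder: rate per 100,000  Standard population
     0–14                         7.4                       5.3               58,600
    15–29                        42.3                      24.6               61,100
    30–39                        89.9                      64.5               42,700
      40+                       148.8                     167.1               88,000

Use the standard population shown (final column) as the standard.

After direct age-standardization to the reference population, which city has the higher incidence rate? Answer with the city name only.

Fairview

Standard total = 250,400; weights = 0.2340, 0.2440, 0.1705, 0.3514.
Fairview: 0.2340×7.4 + 0.2440×42.3 + 0.1705×89.9 + 0.3514×148.8 = 79.6777 per 100,000.
Calder: 0.2340×5.3 + 0.2440×24.6 + 0.1705×64.5 + 0.3514×167.1 = 76.9672 per 100,000.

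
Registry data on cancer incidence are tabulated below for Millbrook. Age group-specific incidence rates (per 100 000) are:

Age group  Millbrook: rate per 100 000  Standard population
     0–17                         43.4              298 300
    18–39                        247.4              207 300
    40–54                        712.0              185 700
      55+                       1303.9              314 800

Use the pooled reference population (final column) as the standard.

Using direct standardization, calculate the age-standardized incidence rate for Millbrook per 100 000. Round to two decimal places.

603.24

Standard total = 1 006 100; weights = 0.2965, 0.2060, 0.1846, 0.3129.
Standardized rate: 0.2965×43.4 + 0.2060×247.4 + 0.1846×712.0 + 0.3129×1303.9 = 603.2386 per 100 000.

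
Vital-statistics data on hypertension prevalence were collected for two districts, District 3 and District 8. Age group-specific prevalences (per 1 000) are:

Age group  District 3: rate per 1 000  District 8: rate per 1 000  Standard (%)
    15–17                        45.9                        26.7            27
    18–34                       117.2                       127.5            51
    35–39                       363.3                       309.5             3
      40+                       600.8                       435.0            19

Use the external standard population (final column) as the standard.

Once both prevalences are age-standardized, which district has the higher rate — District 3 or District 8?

District 3

Standard weights: 0.27, 0.51, 0.03, 0.19.
District 3: 0.2700×45.9 + 0.5100×117.2 + 0.0300×363.3 + 0.1900×600.8 = 197.2160 per 1 000.
District 8: 0.2700×26.7 + 0.5100×127.5 + 0.0300×309.5 + 0.1900×435.0 = 164.1690 per 1 000.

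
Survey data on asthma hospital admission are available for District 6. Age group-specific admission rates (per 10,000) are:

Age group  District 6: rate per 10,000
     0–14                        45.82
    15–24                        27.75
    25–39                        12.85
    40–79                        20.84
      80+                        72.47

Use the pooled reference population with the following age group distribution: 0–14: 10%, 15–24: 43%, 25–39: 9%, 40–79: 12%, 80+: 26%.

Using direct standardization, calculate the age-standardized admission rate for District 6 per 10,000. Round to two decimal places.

39.01

Standard weights: 0.10, 0.43, 0.09, 0.12, 0.26.
Standardized rate: 0.1000×45.82 + 0.4300×27.75 + 0.0900×12.85 + 0.1200×20.84 + 0.2600×72.47 = 39.0140 per 10,000.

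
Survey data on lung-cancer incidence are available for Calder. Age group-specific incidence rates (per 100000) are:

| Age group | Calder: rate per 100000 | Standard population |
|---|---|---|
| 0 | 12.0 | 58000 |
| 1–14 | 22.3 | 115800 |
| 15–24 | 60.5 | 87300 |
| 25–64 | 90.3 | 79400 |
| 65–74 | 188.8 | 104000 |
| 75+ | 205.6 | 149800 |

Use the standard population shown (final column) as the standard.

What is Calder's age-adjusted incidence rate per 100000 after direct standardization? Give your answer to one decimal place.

111.3

Standard total = 594300; weights = 0.0976, 0.1949, 0.1469, 0.1336, 0.1750, 0.2521.
Standardized rate: 0.0976×12.0 + 0.1949×22.3 + 0.1469×60.5 + 0.1336×90.3 + 0.1750×188.8 + 0.2521×205.6 = 111.3308 per 100000.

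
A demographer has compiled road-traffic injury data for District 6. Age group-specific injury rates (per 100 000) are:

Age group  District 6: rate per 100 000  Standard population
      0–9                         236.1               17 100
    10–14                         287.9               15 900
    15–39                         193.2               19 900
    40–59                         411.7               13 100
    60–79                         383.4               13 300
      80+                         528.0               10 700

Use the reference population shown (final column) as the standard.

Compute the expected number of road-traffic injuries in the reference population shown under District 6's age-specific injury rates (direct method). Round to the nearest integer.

286

Expected road-traffic injuries = Σ (standard pop × age-specific rate ÷ 100 000)
= 17 100×236.1/100 000 + 15 900×287.9/100 000 + 19 900×193.2/100 000 + 13 100×411.7/100 000 + 13 300×383.4/100 000 + 10 700×528.0/100 000
= 40.37 + 45.78 + 38.45 + 53.93 + 50.99 + 56.50 = 286.02.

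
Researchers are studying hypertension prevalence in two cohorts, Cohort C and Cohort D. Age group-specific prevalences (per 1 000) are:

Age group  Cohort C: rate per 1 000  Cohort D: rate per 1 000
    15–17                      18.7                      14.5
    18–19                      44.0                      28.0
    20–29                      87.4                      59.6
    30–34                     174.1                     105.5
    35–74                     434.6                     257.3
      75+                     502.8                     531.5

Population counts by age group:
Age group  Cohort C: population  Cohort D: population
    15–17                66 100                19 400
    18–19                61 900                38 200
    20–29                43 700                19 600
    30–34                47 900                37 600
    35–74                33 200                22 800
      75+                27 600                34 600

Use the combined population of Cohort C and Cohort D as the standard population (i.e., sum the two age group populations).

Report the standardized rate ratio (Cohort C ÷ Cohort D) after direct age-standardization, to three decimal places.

1.276

Combined standard total = 452 600; weights = 0.1889, 0.2212, 0.1399, 0.1889, 0.1237, 0.1374.
Cohort C: 0.1889×18.7 + 0.2212×44.0 + 0.1399×87.4 + 0.1889×174.1 + 0.1237×434.6 + 0.1374×502.8 = 181.2483 per 1 000.
Cohort D: 0.1889×14.5 + 0.2212×28.0 + 0.1399×59.6 + 0.1889×105.5 + 0.1237×257.3 + 0.1374×531.5 = 142.0760 per 1 000.
Ratio = 181.2483 ÷ 142.0760 = 1.27571.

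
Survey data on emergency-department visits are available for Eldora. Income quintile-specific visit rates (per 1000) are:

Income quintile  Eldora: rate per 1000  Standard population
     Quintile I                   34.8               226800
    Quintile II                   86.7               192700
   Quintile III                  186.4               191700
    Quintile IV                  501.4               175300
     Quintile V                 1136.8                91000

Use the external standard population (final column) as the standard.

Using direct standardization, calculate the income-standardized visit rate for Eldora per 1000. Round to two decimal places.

286.81

Standard total = 877500; weights = 0.2585, 0.2196, 0.2185, 0.1998, 0.1037.
Standardized rate: 0.2585×34.8 + 0.2196×86.7 + 0.2185×186.4 + 0.1998×501.4 + 0.1037×1136.8 = 286.8112 per 1000.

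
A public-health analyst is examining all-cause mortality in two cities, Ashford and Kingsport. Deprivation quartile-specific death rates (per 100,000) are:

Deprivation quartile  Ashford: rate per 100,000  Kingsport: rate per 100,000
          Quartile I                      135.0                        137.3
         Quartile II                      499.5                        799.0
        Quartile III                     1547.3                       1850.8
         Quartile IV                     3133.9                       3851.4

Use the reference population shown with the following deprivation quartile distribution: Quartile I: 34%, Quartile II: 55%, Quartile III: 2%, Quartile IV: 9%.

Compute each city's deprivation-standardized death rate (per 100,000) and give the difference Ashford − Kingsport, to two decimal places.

Standard weights: 0.34, 0.55, 0.02, 0.09.
Ashford: 0.3400×135.0 + 0.5500×499.5 + 0.0200×1547.3 + 0.0900×3133.9 = 633.6220 per 100,000.
Kingsport: 0.3400×137.3 + 0.5500×799.0 + 0.0200×1850.8 + 0.0900×3851.4 = 869.7740 per 100,000.
Difference = 633.6220 − 869.7740 = -236.1520.

-236.15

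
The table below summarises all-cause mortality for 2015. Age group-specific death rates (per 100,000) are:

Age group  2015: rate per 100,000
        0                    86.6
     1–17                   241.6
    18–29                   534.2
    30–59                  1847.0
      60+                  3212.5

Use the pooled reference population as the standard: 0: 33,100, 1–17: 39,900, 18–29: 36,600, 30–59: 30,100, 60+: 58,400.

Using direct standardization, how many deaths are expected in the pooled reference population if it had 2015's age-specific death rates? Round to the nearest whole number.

Expected deaths = Σ (standard pop × age-specific rate ÷ 100,000)
= 33,100×86.6/100,000 + 39,900×241.6/100,000 + 36,600×534.2/100,000 + 30,100×1847.0/100,000 + 58,400×3212.5/100,000
= 28.66 + 96.40 + 195.52 + 555.95 + 1876.10 = 2752.63.

2753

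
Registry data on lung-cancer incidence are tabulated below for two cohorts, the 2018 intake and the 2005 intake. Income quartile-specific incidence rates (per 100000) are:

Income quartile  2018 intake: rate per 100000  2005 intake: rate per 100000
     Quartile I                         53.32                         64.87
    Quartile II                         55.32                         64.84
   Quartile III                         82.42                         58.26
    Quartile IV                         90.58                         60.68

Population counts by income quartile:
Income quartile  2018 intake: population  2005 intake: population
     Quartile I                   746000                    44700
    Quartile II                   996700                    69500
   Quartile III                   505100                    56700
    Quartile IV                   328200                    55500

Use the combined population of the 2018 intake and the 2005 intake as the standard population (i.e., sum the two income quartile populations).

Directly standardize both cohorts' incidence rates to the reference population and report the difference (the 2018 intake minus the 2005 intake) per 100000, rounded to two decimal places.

Combined standard total = 2802400; weights = 0.2822, 0.3805, 0.2005, 0.1369.
The 2018 intake: 0.2822×53.32 + 0.3805×55.32 + 0.2005×82.42 + 0.1369×90.58 = 65.0162 per 100000.
The 2005 intake: 0.2822×64.87 + 0.3805×64.84 + 0.2005×58.26 + 0.1369×60.68 = 62.9598 per 100000.
Difference = 65.0162 − 62.9598 = 2.0564.

2.06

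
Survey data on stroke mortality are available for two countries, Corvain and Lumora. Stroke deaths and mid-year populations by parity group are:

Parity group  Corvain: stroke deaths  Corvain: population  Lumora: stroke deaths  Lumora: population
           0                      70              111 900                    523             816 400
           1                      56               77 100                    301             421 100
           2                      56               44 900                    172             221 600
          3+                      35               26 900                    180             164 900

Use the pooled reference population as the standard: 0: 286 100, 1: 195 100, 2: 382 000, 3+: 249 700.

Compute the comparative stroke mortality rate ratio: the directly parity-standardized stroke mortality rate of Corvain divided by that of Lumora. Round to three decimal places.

Parity-specific rates per 100 000 for Corvain: 62.56, 72.63, 124.72, 130.11.
For Lumora: 64.06, 71.48, 77.62, 109.16.
Standard total = 1 112 900; weights = 0.2571, 0.1753, 0.3432, 0.2244.
Corvain: 0.2571×62.56 + 0.1753×72.63 + 0.3432×124.72 + 0.2244×130.11 = 100.8181 per 100 000.
Lumora: 0.2571×64.06 + 0.1753×71.48 + 0.3432×77.62 + 0.2244×109.16 = 80.1330 per 100 000.
Ratio = 100.8181 ÷ 80.1330 = 1.25813.

1.258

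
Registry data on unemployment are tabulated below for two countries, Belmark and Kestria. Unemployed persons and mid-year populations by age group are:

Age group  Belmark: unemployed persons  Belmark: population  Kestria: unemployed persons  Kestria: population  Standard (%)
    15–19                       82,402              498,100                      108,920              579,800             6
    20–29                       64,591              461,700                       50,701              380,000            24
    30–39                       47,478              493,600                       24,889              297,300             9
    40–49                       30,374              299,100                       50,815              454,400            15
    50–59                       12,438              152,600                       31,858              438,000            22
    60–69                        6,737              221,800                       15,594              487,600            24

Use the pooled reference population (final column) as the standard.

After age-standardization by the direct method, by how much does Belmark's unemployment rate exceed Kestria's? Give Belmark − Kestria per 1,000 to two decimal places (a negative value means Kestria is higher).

Age-specific rates per 1,000 for Belmark: 165.433, 139.898, 96.187, 101.551, 81.507, 30.374.
For Kestria: 187.858, 133.424, 83.717, 111.829, 72.735, 31.981.
Standard weights: 0.06, 0.24, 0.09, 0.15, 0.22, 0.24.
Belmark: 0.0600×165.433 + 0.2400×139.898 + 0.0900×96.187 + 0.1500×101.551 + 0.2200×81.507 + 0.2400×30.374 = 92.6125 per 1,000.
Kestria: 0.0600×187.858 + 0.2400×133.424 + 0.0900×83.717 + 0.1500×111.829 + 0.2200×72.735 + 0.2400×31.981 = 91.2792 per 1,000.
Difference = 92.6125 − 91.2792 = 1.3333.

1.33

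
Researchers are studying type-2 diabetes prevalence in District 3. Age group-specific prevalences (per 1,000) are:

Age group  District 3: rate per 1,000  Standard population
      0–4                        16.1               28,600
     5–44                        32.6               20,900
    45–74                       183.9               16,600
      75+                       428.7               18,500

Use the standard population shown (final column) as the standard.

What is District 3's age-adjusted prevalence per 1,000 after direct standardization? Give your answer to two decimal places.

143.33

Standard total = 84,600; weights = 0.3381, 0.2470, 0.1962, 0.2187.
Standardized rate: 0.3381×16.1 + 0.2470×32.6 + 0.1962×183.9 + 0.2187×428.7 = 143.3273 per 1,000.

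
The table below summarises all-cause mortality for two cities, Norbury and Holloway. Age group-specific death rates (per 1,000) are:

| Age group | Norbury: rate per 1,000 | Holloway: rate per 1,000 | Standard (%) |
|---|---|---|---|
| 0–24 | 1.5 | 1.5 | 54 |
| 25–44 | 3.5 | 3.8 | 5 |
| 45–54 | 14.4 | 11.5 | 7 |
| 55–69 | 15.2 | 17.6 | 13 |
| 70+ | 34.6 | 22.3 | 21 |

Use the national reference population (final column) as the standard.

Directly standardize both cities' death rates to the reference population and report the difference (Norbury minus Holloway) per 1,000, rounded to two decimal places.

2.46

Standard weights: 0.54, 0.05, 0.07, 0.13, 0.21.
Norbury: 0.5400×1.5 + 0.0500×3.5 + 0.0700×14.4 + 0.1300×15.2 + 0.2100×34.6 = 11.2350 per 1,000.
Holloway: 0.5400×1.5 + 0.0500×3.8 + 0.0700×11.5 + 0.1300×17.6 + 0.2100×22.3 = 8.7760 per 1,000.
Difference = 11.2350 − 8.7760 = 2.4590.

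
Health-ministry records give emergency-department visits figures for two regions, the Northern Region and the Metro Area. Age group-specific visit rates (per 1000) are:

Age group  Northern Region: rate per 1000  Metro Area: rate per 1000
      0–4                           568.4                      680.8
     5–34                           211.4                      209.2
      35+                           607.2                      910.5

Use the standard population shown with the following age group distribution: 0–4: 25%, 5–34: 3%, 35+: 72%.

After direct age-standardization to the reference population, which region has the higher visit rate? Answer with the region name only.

Standard weights: 0.25, 0.03, 0.72.
The Northern Region: 0.2500×568.4 + 0.0300×211.4 + 0.7200×607.2 = 585.6260 per 1000.
The Metro Area: 0.2500×680.8 + 0.0300×209.2 + 0.7200×910.5 = 832.0360 per 1000.

Metro Area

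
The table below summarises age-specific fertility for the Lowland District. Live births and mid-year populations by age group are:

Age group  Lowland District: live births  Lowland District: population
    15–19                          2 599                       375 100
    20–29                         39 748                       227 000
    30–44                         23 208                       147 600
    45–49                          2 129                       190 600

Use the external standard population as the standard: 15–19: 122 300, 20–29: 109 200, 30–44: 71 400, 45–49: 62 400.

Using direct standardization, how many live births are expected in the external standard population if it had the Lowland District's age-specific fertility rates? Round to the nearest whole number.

31892

Age-specific rates per 1 000 for the Lowland District: 6.929, 175.101, 157.236, 11.170.
Expected live births = Σ (standard pop × age-specific rate ÷ 1 000)
= 122 300×6.929/1 000 + 109 200×175.101/1 000 + 71 400×157.236/1 000 + 62 400×11.170/1 000
= 847.39 + 19121.06 + 11226.63 + 697.01 = 31892.10.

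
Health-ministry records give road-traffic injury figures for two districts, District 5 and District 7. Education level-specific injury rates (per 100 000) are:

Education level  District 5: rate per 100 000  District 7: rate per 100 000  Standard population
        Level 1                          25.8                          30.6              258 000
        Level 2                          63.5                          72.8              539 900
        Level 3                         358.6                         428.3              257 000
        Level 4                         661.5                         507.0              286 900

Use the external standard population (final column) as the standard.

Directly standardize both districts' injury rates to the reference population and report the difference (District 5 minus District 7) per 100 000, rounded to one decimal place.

Standard total = 1 341 800; weights = 0.1923, 0.4024, 0.1915, 0.2138.
District 5: 0.1923×25.8 + 0.4024×63.5 + 0.1915×358.6 + 0.2138×661.5 = 240.6354 per 100 000.
District 7: 0.1923×30.6 + 0.4024×72.8 + 0.1915×428.3 + 0.2138×507.0 = 225.6155 per 100 000.
Difference = 240.6354 − 225.6155 = 15.0199.

15.0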